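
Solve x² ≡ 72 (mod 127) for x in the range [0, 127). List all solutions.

Since 127 ≡ 3 (mod 4), a square root of 72 is 72^((127+1)/4) = 72^32 mod 127.
Repeated squaring: 72^2≡104, 72^4≡21, 72^8≡60, 72^16≡44, 72^32≡31 (mod 127).
72^32 = 72^(32) ≡ 31 (mod 127).
Check: 31² = 961 ≡ 72 (mod 127). The two roots are 31 and 96.

31, 96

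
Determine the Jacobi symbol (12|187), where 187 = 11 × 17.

Pull out 2^2: since 187 ≡ 3 (mod 8), (2/187) = -1, so (2/187)^2 = +1.
Reciprocity: 3 ≡ 3 and 187 ≡ 3 (mod 4), so (3/187) = −(187/3).
Reduce top mod 3: now compute (1/3).
Reached (1/3) = 1. Collecting the sign flips along the way, the symbol is -1.

-1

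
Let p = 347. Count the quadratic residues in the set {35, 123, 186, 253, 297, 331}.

(35/347) = +1 → QR.
(123/347) = -1 → non-residue.
(186/347) = -1 → non-residue.
(253/347) = -1 → non-residue.
(297/347) = +1 → QR.
(331/347) = -1 → non-residue.
Total quadratic residues among the 6: 2.

2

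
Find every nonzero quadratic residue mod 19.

Square k = 1,…,9 (k and 19−k give the same square):
1²=1, 2²=4, 3²=9, 4²=16, 5²≡6, 6²≡17, 7²≡11, 8²≡7, 9²≡5 (mod 19).
So the quadratic residues mod 19 are {1, 4, 5, 6, 7, 9, 11, 16, 17}.

1,4,5,6,7,9,11,16,17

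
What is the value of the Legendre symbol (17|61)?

-1

Reciprocity: 17 ≡ 1 and 61 ≡ 1 (mod 4), so (17/61) = +(61/17).
Reduce top mod 17: now compute (10/17).
Pull out 2: since 17 ≡ 1 (mod 8), (2/17) = +1.
Reciprocity: 5 ≡ 1 and 17 ≡ 1 (mod 4), so (5/17) = +(17/5).
Reduce top mod 5: now compute (2/5).
Pull out 2: since 5 ≡ 5 (mod 8), (2/5) = -1.
Reached (1/5) = 1. Collecting the sign flips along the way, the symbol is -1.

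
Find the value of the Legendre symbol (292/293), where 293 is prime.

Pull out 2^2: since 293 ≡ 5 (mod 8), (2/293) = -1, so (2/293)^2 = +1.
Reciprocity: 73 ≡ 1 and 293 ≡ 1 (mod 4), so (73/293) = +(293/73).
Reduce top mod 73: now compute (1/73).
Reached (1/73) = 1. Collecting the sign flips along the way, the symbol is +1.

1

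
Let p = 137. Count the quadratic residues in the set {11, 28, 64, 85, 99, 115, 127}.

(11/137) = +1 → QR.
(28/137) = +1 → QR.
(64/137) = +1 → QR.
(85/137) = -1 → non-residue.
(99/137) = +1 → QR.
(115/137) = +1 → QR.
(127/137) = -1 → non-residue.
Total quadratic residues among the 7: 5.

5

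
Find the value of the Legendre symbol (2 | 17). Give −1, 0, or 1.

Pull out 2: since 17 ≡ 1 (mod 8), (2/17) = +1.
Reached (1/17) = 1. Collecting the sign flips along the way, the symbol is +1.

1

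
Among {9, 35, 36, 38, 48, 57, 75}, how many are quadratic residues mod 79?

3

(9/79) = +1 → QR.
(35/79) = -1 → non-residue.
(36/79) = +1 → QR.
(38/79) = +1 → QR.
(48/79) = -1 → non-residue.
(57/79) = -1 → non-residue.
(75/79) = -1 → non-residue.
Total quadratic residues among the 7: 3.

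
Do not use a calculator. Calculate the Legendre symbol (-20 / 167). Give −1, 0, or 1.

First reduce: -20 ≡ 147 (mod 167).
Reciprocity: 147 ≡ 3 and 167 ≡ 3 (mod 4), so (147/167) = −(167/147).
Reduce top mod 147: now compute (20/147).
Pull out 2^2: since 147 ≡ 3 (mod 8), (2/147) = -1, so (2/147)^2 = +1.
Reciprocity: 5 ≡ 1 and 147 ≡ 3 (mod 4), so (5/147) = +(147/5).
Reduce top mod 5: now compute (2/5).
Pull out 2: since 5 ≡ 5 (mod 8), (2/5) = -1.
Reached (1/5) = 1. Collecting the sign flips along the way, the symbol is +1.

1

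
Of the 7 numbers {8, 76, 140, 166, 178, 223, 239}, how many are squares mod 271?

(8/271) = +1 → QR.
(76/271) = -1 → non-residue.
(140/271) = +1 → QR.
(166/271) = +1 → QR.
(178/271) = +1 → QR.
(223/271) = +1 → QR.
(239/271) = -1 → non-residue.
Total quadratic residues among the 7: 5.

5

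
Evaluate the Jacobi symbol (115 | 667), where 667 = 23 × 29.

Reciprocity: 115 ≡ 3 and 667 ≡ 3 (mod 4), so (115/667) = −(667/115).
Reduce top mod 115: now compute (92/115).
Pull out 2^2: since 115 ≡ 3 (mod 8), (2/115) = -1, so (2/115)^2 = +1.
Reciprocity: 23 ≡ 3 and 115 ≡ 3 (mod 4), so (23/115) = −(115/23).
Reduce top mod 23: now compute (0/23).
Top reduces to 0: gcd > 1, so the symbol is 0.

0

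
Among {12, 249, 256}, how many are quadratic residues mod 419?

2

(12/419) = +1 → QR.
(249/419) = -1 → non-residue.
(256/419) = +1 → QR.
Total quadratic residues among the 3: 2.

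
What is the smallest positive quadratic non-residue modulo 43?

2

(2/43) = −1, so 2 is the smallest positive non-residue mod 43.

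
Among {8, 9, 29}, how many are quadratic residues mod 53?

(8/53) = -1 → non-residue.
(9/53) = +1 → QR.
(29/53) = +1 → QR.
Total quadratic residues among the 3: 2.

2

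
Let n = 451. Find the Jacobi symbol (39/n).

Reciprocity: 39 ≡ 3 and 451 ≡ 3 (mod 4), so (39/451) = −(451/39).
Reduce top mod 39: now compute (22/39).
Pull out 2: since 39 ≡ 7 (mod 8), (2/39) = +1.
Reciprocity: 11 ≡ 3 and 39 ≡ 3 (mod 4), so (11/39) = −(39/11).
Reduce top mod 11: now compute (6/11).
Pull out 2: since 11 ≡ 3 (mod 8), (2/11) = -1.
Reciprocity: 3 ≡ 3 and 11 ≡ 3 (mod 4), so (3/11) = −(11/3).
Reduce top mod 3: now compute (2/3).
Pull out 2: since 3 ≡ 3 (mod 8), (2/3) = -1.
Reached (1/3) = 1. Collecting the sign flips along the way, the symbol is -1.

-1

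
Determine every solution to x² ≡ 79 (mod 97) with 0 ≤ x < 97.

46, 51

97 ≡ 1 (mod 4), so we find a root by search.
Trying successive values, 46² = 2116 ≡ 79 (mod 97). The other root is 97 − 46 = 51.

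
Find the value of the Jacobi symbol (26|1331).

Pull out 2: since 1331 ≡ 3 (mod 8), (2/1331) = -1.
Reciprocity: 13 ≡ 1 and 1331 ≡ 3 (mod 4), so (13/1331) = +(1331/13).
Reduce top mod 13: now compute (5/13).
Reciprocity: 5 ≡ 1 and 13 ≡ 1 (mod 4), so (5/13) = +(13/5).
Reduce top mod 5: now compute (3/5).
Reciprocity: 3 ≡ 3 and 5 ≡ 1 (mod 4), so (3/5) = +(5/3).
Reduce top mod 3: now compute (2/3).
Pull out 2: since 3 ≡ 3 (mod 8), (2/3) = -1.
Reached (1/3) = 1. Collecting the sign flips along the way, the symbol is +1.

1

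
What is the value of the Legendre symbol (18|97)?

Euler's criterion: (18/97) ≡ 18^48 (mod 97).
18^2 ≡ 33 (mod 97)
18^4 ≡ 22 (mod 97)
18^8 ≡ 96 (mod 97)
18^16 ≡ 1 (mod 97)
18^32 ≡ 1 (mod 97)
18^48 = 18^(32+16) ≡ 1 (mod 97).
Result is 1, so (18/97) = 1.

1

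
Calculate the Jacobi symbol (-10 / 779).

First reduce: -10 ≡ 769 (mod 779).
Reciprocity: 769 ≡ 1 and 779 ≡ 3 (mod 4), so (769/779) = +(779/769).
Reduce top mod 769: now compute (10/769).
Pull out 2: since 769 ≡ 1 (mod 8), (2/769) = +1.
Reciprocity: 5 ≡ 1 and 769 ≡ 1 (mod 4), so (5/769) = +(769/5).
Reduce top mod 5: now compute (4/5).
Pull out 2^2: since 5 ≡ 5 (mod 8), (2/5) = -1, so (2/5)^2 = +1.
Reached (1/5) = 1. Collecting the sign flips along the way, the symbol is +1.

1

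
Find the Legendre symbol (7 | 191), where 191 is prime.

-1

Euler's criterion: (7/191) ≡ 7^95 (mod 191).
7^2 ≡ 49 (mod 191)
7^4 ≡ 109 (mod 191)
7^8 ≡ 39 (mod 191)
7^16 ≡ 184 (mod 191)
7^32 ≡ 49 (mod 191)
7^64 ≡ 109 (mod 191)
7^95 = 7^(64+16+8+4+2+1) ≡ 190 (mod 191).
Result is 190 ≡ −1, so (7/191) = −1.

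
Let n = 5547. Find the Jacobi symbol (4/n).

1

Pull out 2^2: since 5547 ≡ 3 (mod 8), (2/5547) = -1, so (2/5547)^2 = +1.
Reached (1/5547) = 1. Collecting the sign flips along the way, the symbol is +1.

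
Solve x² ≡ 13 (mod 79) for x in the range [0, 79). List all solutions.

Since 79 ≡ 3 (mod 4), a square root of 13 is 13^((79+1)/4) = 13^20 mod 79.
Repeated squaring: 13^2≡11, 13^4≡42, 13^8≡26, 13^16≡44 (mod 79).
13^20 = 13^(16+4) ≡ 31 (mod 79).
Check: 31² = 961 ≡ 13 (mod 79). The two roots are 31 and 48.

31, 48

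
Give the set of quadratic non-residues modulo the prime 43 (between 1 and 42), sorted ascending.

2 3 5 7 8 12 18 19 20 22 26 27 28 29 30 32 33 34 37 39 42

Square k = 1,…,21 (k and 43−k give the same square):
1²=1, 2²=4, 3²=9, 4²=16, 5²=25, 6²=36, 7²≡6, 8²≡21, 9²≡38, 10²≡14, 11²≡35, 12²≡15, 13²≡40, 14²≡24, 15²≡10, 16²≡41, 17²≡31, 18²≡23, 19²≡17, 20²≡13, 21²≡11 (mod 43).
The residues are {1, 4, 6, 9, 10, 11, 13, 14, 15, 16, 17, 21, 23, 24, 25, 31, 35, 36, 38, 40, 41}; the non-residues are the remaining 21 nonzero classes.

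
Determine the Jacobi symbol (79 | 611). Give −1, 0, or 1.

Reciprocity: 79 ≡ 3 and 611 ≡ 3 (mod 4), so (79/611) = −(611/79).
Reduce top mod 79: now compute (58/79).
Pull out 2: since 79 ≡ 7 (mod 8), (2/79) = +1.
Reciprocity: 29 ≡ 1 and 79 ≡ 3 (mod 4), so (29/79) = +(79/29).
Reduce top mod 29: now compute (21/29).
Reciprocity: 21 ≡ 1 and 29 ≡ 1 (mod 4), so (21/29) = +(29/21).
Reduce top mod 21: now compute (8/21).
Pull out 2^3: since 21 ≡ 5 (mod 8), (2/21) = -1, so (2/21)^3 = -1.
Reached (1/21) = 1. Collecting the sign flips along the way, the symbol is +1.

1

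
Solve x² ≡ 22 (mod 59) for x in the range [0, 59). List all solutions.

9, 50

Since 59 ≡ 3 (mod 4), a square root of 22 is 22^((59+1)/4) = 22^15 mod 59.
Repeated squaring: 22^2≡12, 22^4≡26, 22^8≡27 (mod 59).
22^15 = 22^(8+4+2+1) ≡ 9 (mod 59).
Check: 9² = 81 ≡ 22 (mod 59). The two roots are 9 and 50.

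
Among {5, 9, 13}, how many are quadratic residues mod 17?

(5/17) = -1 → non-residue.
(9/17) = +1 → QR.
(13/17) = +1 → QR.
Total quadratic residues among the 3: 2.

2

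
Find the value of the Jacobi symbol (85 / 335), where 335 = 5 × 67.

0

Reciprocity: 85 ≡ 1 and 335 ≡ 3 (mod 4), so (85/335) = +(335/85).
Reduce top mod 85: now compute (80/85).
Pull out 2^4: since 85 ≡ 5 (mod 8), (2/85) = -1, so (2/85)^4 = +1.
Reciprocity: 5 ≡ 1 and 85 ≡ 1 (mod 4), so (5/85) = +(85/5).
Reduce top mod 5: now compute (0/5).
Top reduces to 0: gcd > 1, so the symbol is 0.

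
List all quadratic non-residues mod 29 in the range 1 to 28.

2 3 8 10 11 12 14 15 17 18 19 21 26 27

Square k = 1,…,14 (k and 29−k give the same square):
1²=1, 2²=4, 3²=9, 4²=16, 5²=25, 6²≡7, 7²≡20, 8²≡6, 9²≡23, 10²≡13, 11²≡5, 12²≡28, 13²≡24, 14²≡22 (mod 29).
The residues are {1, 4, 5, 6, 7, 9, 13, 16, 20, 22, 23, 24, 25, 28}; the non-residues are the remaining 14 nonzero classes.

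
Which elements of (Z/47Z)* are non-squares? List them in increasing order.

Square k = 1,…,23 (k and 47−k give the same square):
1²=1, 2²=4, 3²=9, 4²=16, 5²=25, 6²=36, 7²≡2, 8²≡17, 9²≡34, 10²≡6, 11²≡27, 12²≡3, 13²≡28, 14²≡8, 15²≡37, 16²≡21, 17²≡7, 18²≡42, 19²≡32, 20²≡24, 21²≡18, 22²≡14, 23²≡12 (mod 47).
The residues are {1, 2, 3, 4, 6, 7, 8, 9, 12, 14, 16, 17, 18, 21, 24, 25, 27, 28, 32, 34, 36, 37, 42}; the non-residues are the remaining 23 nonzero classes.

5,10,11,13,15,19,20,22,23,26,29,30,31,33,35,38,39,40,41,43,44,45,46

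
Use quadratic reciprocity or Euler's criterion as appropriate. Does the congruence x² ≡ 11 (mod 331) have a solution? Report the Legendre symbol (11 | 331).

-1

Reciprocity: 11 ≡ 3 and 331 ≡ 3 (mod 4), so (11/331) = −(331/11).
Reduce top mod 11: now compute (1/11).
Reached (1/11) = 1. Collecting the sign flips along the way, the symbol is -1.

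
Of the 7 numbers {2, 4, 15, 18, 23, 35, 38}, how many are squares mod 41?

(2/41) = +1 → QR.
(4/41) = +1 → QR.
(15/41) = -1 → non-residue.
(18/41) = +1 → QR.
(23/41) = +1 → QR.
(35/41) = -1 → non-residue.
(38/41) = -1 → non-residue.
Total quadratic residues among the 7: 4.

4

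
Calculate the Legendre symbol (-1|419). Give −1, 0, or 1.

-1

Euler's criterion: (-1/419) ≡ 418^209 (mod 419).
418^2 ≡ 1 (mod 419)
418^4 ≡ 1 (mod 419)
418^8 ≡ 1 (mod 419)
418^16 ≡ 1 (mod 419)
418^32 ≡ 1 (mod 419)
418^64 ≡ 1 (mod 419)
418^128 ≡ 1 (mod 419)
418^209 = 418^(128+64+16+1) ≡ 418 (mod 419).
Result is 418 ≡ −1, so (-1/419) = −1.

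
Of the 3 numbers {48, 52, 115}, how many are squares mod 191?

3

(48/191) = +1 → QR.
(52/191) = +1 → QR.
(115/191) = +1 → QR.
Total quadratic residues among the 3: 3.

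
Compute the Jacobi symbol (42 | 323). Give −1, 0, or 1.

Pull out 2: since 323 ≡ 3 (mod 8), (2/323) = -1.
Reciprocity: 21 ≡ 1 and 323 ≡ 3 (mod 4), so (21/323) = +(323/21).
Reduce top mod 21: now compute (8/21).
Pull out 2^3: since 21 ≡ 5 (mod 8), (2/21) = -1, so (2/21)^3 = -1.
Reached (1/21) = 1. Collecting the sign flips along the way, the symbol is +1.

1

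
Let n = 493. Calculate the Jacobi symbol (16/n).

1

Pull out 2^4: since 493 ≡ 5 (mod 8), (2/493) = -1, so (2/493)^4 = +1.
Reached (1/493) = 1. Collecting the sign flips along the way, the symbol is +1.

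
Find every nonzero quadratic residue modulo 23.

Square k = 1,…,11 (k and 23−k give the same square):
1²=1, 2²=4, 3²=9, 4²=16, 5²≡2, 6²≡13, 7²≡3, 8²≡18, 9²≡12, 10²≡8, 11²≡6 (mod 23).
So the quadratic residues mod 23 are {1, 2, 3, 4, 6, 8, 9, 12, 13, 16, 18}.

1,2,3,4,6,8,9,12,13,16,18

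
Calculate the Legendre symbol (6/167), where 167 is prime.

Euler's criterion: (6/167) ≡ 6^83 (mod 167).
6^2 ≡ 36 (mod 167)
6^4 ≡ 127 (mod 167)
6^8 ≡ 97 (mod 167)
6^16 ≡ 57 (mod 167)
6^32 ≡ 76 (mod 167)
6^64 ≡ 98 (mod 167)
6^83 = 6^(64+16+2+1) ≡ 1 (mod 167).
Result is 1, so (6/167) = 1.

1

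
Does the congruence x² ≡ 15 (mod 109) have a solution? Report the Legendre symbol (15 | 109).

1

Reciprocity: 15 ≡ 3 and 109 ≡ 1 (mod 4), so (15/109) = +(109/15).
Reduce top mod 15: now compute (4/15).
Pull out 2^2: since 15 ≡ 7 (mod 8), (2/15) = +1, so (2/15)^2 = +1.
Reached (1/15) = 1. Collecting the sign flips along the way, the symbol is +1.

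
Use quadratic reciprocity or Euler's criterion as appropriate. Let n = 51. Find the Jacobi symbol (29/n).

1

Reciprocity: 29 ≡ 1 and 51 ≡ 3 (mod 4), so (29/51) = +(51/29).
Reduce top mod 29: now compute (22/29).
Pull out 2: since 29 ≡ 5 (mod 8), (2/29) = -1.
Reciprocity: 11 ≡ 3 and 29 ≡ 1 (mod 4), so (11/29) = +(29/11).
Reduce top mod 11: now compute (7/11).
Reciprocity: 7 ≡ 3 and 11 ≡ 3 (mod 4), so (7/11) = −(11/7).
Reduce top mod 7: now compute (4/7).
Pull out 2^2: since 7 ≡ 7 (mod 8), (2/7) = +1, so (2/7)^2 = +1.
Reached (1/7) = 1. Collecting the sign flips along the way, the symbol is +1.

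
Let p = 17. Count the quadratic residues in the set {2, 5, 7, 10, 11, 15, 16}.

3

(2/17) = +1 → QR.
(5/17) = -1 → non-residue.
(7/17) = -1 → non-residue.
(10/17) = -1 → non-residue.
(11/17) = -1 → non-residue.
(15/17) = +1 → QR.
(16/17) = +1 → QR.
Total quadratic residues among the 7: 3.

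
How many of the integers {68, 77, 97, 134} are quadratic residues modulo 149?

1

(68/149) = +1 → QR.
(77/149) = -1 → non-residue.
(97/149) = -1 → non-residue.
(134/149) = -1 → non-residue.
Total quadratic residues among the 4: 1.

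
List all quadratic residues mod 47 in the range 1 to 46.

1, 2, 3, 4, 6, 7, 8, 9, 12, 14, 16, 17, 18, 21, 24, 25, 27, 28, 32, 34, 36, 37, 42

Square k = 1,…,23 (k and 47−k give the same square):
1²=1, 2²=4, 3²=9, 4²=16, 5²=25, 6²=36, 7²≡2, 8²≡17, 9²≡34, 10²≡6, 11²≡27, 12²≡3, 13²≡28, 14²≡8, 15²≡37, 16²≡21, 17²≡7, 18²≡42, 19²≡32, 20²≡24, 21²≡18, 22²≡14, 23²≡12 (mod 47).
So the quadratic residues mod 47 are {1, 2, 3, 4, 6, 7, 8, 9, 12, 14, 16, 17, 18, 21, 24, 25, 27, 28, 32, 34, 36, 37, 42}.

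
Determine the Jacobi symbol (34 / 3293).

Pull out 2: since 3293 ≡ 5 (mod 8), (2/3293) = -1.
Reciprocity: 17 ≡ 1 and 3293 ≡ 1 (mod 4), so (17/3293) = +(3293/17).
Reduce top mod 17: now compute (12/17).
Pull out 2^2: since 17 ≡ 1 (mod 8), (2/17) = +1, so (2/17)^2 = +1.
Reciprocity: 3 ≡ 3 and 17 ≡ 1 (mod 4), so (3/17) = +(17/3).
Reduce top mod 3: now compute (2/3).
Pull out 2: since 3 ≡ 3 (mod 8), (2/3) = -1.
Reached (1/3) = 1. Collecting the sign flips along the way, the symbol is +1.

1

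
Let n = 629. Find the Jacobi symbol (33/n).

1

Reciprocity: 33 ≡ 1 and 629 ≡ 1 (mod 4), so (33/629) = +(629/33).
Reduce top mod 33: now compute (2/33).
Pull out 2: since 33 ≡ 1 (mod 8), (2/33) = +1.
Reached (1/33) = 1. Collecting the sign flips along the way, the symbol is +1.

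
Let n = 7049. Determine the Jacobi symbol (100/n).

1

Pull out 2^2: since 7049 ≡ 1 (mod 8), (2/7049) = +1, so (2/7049)^2 = +1.
Reciprocity: 25 ≡ 1 and 7049 ≡ 1 (mod 4), so (25/7049) = +(7049/25).
Reduce top mod 25: now compute (24/25).
Pull out 2^3: since 25 ≡ 1 (mod 8), (2/25) = +1, so (2/25)^3 = +1.
Reciprocity: 3 ≡ 3 and 25 ≡ 1 (mod 4), so (3/25) = +(25/3).
Reduce top mod 3: now compute (1/3).
Reached (1/3) = 1. Collecting the sign flips along the way, the symbol is +1.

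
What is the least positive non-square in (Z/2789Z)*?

(2/2789) = −1, so 2 is the smallest positive non-residue mod 2789.

2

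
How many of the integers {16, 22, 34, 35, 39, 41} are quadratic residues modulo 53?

1

(16/53) = +1 → QR.
(22/53) = -1 → non-residue.
(34/53) = -1 → non-residue.
(35/53) = -1 → non-residue.
(39/53) = -1 → non-residue.
(41/53) = -1 → non-residue.
Total quadratic residues among the 6: 1.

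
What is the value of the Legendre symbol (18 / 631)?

1

Euler's criterion: (18/631) ≡ 18^315 (mod 631).
18^2 ≡ 324 (mod 631)
18^4 ≡ 230 (mod 631)
18^8 ≡ 527 (mod 631)
18^16 ≡ 89 (mod 631)
18^32 ≡ 349 (mod 631)
18^64 ≡ 18 (mod 631)
18^128 ≡ 324 (mod 631)
18^256 ≡ 230 (mod 631)
18^315 = 18^(256+32+16+8+2+1) ≡ 1 (mod 631).
Result is 1, so (18/631) = 1.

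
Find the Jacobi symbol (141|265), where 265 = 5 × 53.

Reciprocity: 141 ≡ 1 and 265 ≡ 1 (mod 4), so (141/265) = +(265/141).
Reduce top mod 141: now compute (124/141).
Pull out 2^2: since 141 ≡ 5 (mod 8), (2/141) = -1, so (2/141)^2 = +1.
Reciprocity: 31 ≡ 3 and 141 ≡ 1 (mod 4), so (31/141) = +(141/31).
Reduce top mod 31: now compute (17/31).
Reciprocity: 17 ≡ 1 and 31 ≡ 3 (mod 4), so (17/31) = +(31/17).
Reduce top mod 17: now compute (14/17).
Pull out 2: since 17 ≡ 1 (mod 8), (2/17) = +1.
Reciprocity: 7 ≡ 3 and 17 ≡ 1 (mod 4), so (7/17) = +(17/7).
Reduce top mod 7: now compute (3/7).
Reciprocity: 3 ≡ 3 and 7 ≡ 3 (mod 4), so (3/7) = −(7/3).
Reduce top mod 3: now compute (1/3).
Reached (1/3) = 1. Collecting the sign flips along the way, the symbol is -1.

-1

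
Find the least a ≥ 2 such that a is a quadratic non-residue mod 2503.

3

(2/2503) = +1, so 2 is a residue.
(3/2503) = −1, so 3 is the smallest positive non-residue mod 2503.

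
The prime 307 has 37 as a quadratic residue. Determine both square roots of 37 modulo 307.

61, 246

Since 307 ≡ 3 (mod 4), a square root of 37 is 37^((307+1)/4) = 37^77 mod 307.
Repeated squaring: 37^2≡141, 37^4≡233, 37^8≡257, 37^16≡44, 37^32≡94, 37^64≡240 (mod 307).
37^77 = 37^(64+8+4+1) ≡ 246 (mod 307).
Check: 246² = 60516 ≡ 37 (mod 307). The two roots are 61 and 246.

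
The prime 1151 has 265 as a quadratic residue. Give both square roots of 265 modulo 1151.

167, 984

Since 1151 ≡ 3 (mod 4), a square root of 265 is 265^((1151+1)/4) = 265^288 mod 1151.
Repeated squaring: 265^2≡14, 265^4≡196, 265^8≡433, 265^16≡1027, 265^32≡413, 265^64≡221, 265^128≡499, 265^256≡385 (mod 1151).
265^288 = 265^(256+32) ≡ 167 (mod 1151).
Check: 167² = 27889 ≡ 265 (mod 1151). The two roots are 167 and 984.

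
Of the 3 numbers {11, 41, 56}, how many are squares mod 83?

2

(11/83) = +1 → QR.
(41/83) = +1 → QR.
(56/83) = -1 → non-residue.
Total quadratic residues among the 3: 2.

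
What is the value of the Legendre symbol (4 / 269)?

Pull out 2^2: since 269 ≡ 5 (mod 8), (2/269) = -1, so (2/269)^2 = +1.
Reached (1/269) = 1. Collecting the sign flips along the way, the symbol is +1.

1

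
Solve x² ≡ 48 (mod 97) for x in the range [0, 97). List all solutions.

97 ≡ 1 (mod 4), so we find a root by search.
Trying successive values, 40² = 1600 ≡ 48 (mod 97). The other root is 97 − 40 = 57.

40, 57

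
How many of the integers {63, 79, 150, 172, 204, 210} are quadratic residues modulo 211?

(63/211) = -1 → non-residue.
(79/211) = +1 → QR.
(150/211) = +1 → QR.
(172/211) = +1 → QR.
(204/211) = +1 → QR.
(210/211) = -1 → non-residue.
Total quadratic residues among the 6: 4.

4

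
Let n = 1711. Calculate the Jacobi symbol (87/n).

Reciprocity: 87 ≡ 3 and 1711 ≡ 3 (mod 4), so (87/1711) = −(1711/87).
Reduce top mod 87: now compute (58/87).
Pull out 2: since 87 ≡ 7 (mod 8), (2/87) = +1.
Reciprocity: 29 ≡ 1 and 87 ≡ 3 (mod 4), so (29/87) = +(87/29).
Reduce top mod 29: now compute (0/29).
Top reduces to 0: gcd > 1, so the symbol is 0.

0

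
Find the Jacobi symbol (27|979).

-1

Reciprocity: 27 ≡ 3 and 979 ≡ 3 (mod 4), so (27/979) = −(979/27).
Reduce top mod 27: now compute (7/27).
Reciprocity: 7 ≡ 3 and 27 ≡ 3 (mod 4), so (7/27) = −(27/7).
Reduce top mod 7: now compute (6/7).
Pull out 2: since 7 ≡ 7 (mod 8), (2/7) = +1.
Reciprocity: 3 ≡ 3 and 7 ≡ 3 (mod 4), so (3/7) = −(7/3).
Reduce top mod 3: now compute (1/3).
Reached (1/3) = 1. Collecting the sign flips along the way, the symbol is -1.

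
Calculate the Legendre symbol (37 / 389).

-1

Reciprocity: 37 ≡ 1 and 389 ≡ 1 (mod 4), so (37/389) = +(389/37).
Reduce top mod 37: now compute (19/37).
Reciprocity: 19 ≡ 3 and 37 ≡ 1 (mod 4), so (19/37) = +(37/19).
Reduce top mod 19: now compute (18/19).
Pull out 2: since 19 ≡ 3 (mod 8), (2/19) = -1.
Reciprocity: 9 ≡ 1 and 19 ≡ 3 (mod 4), so (9/19) = +(19/9).
Reduce top mod 9: now compute (1/9).
Reached (1/9) = 1. Collecting the sign flips along the way, the symbol is -1.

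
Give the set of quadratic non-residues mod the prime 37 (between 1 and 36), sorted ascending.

2, 5, 6, 8, 13, 14, 15, 17, 18, 19, 20, 22, 23, 24, 29, 31, 32, 35

Square k = 1,…,18 (k and 37−k give the same square):
1²=1, 2²=4, 3²=9, 4²=16, 5²=25, 6²=36, 7²≡12, 8²≡27, 9²≡7, 10²≡26, 11²≡10, 12²≡33, 13²≡21, 14²≡11, 15²≡3, 16²≡34, 17²≡30, 18²≡28 (mod 37).
The residues are {1, 3, 4, 7, 9, 10, 11, 12, 16, 21, 25, 26, 27, 28, 30, 33, 34, 36}; the non-residues are the remaining 18 nonzero classes.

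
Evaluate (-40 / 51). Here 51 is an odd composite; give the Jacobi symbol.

1

First reduce: -40 ≡ 11 (mod 51).
Reciprocity: 11 ≡ 3 and 51 ≡ 3 (mod 4), so (11/51) = −(51/11).
Reduce top mod 11: now compute (7/11).
Reciprocity: 7 ≡ 3 and 11 ≡ 3 (mod 4), so (7/11) = −(11/7).
Reduce top mod 7: now compute (4/7).
Pull out 2^2: since 7 ≡ 7 (mod 8), (2/7) = +1, so (2/7)^2 = +1.
Reached (1/7) = 1. Collecting the sign flips along the way, the symbol is +1.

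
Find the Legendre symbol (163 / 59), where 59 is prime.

First reduce: 163 ≡ 45 (mod 59).
Reciprocity: 45 ≡ 1 and 59 ≡ 3 (mod 4), so (45/59) = +(59/45).
Reduce top mod 45: now compute (14/45).
Pull out 2: since 45 ≡ 5 (mod 8), (2/45) = -1.
Reciprocity: 7 ≡ 3 and 45 ≡ 1 (mod 4), so (7/45) = +(45/7).
Reduce top mod 7: now compute (3/7).
Reciprocity: 3 ≡ 3 and 7 ≡ 3 (mod 4), so (3/7) = −(7/3).
Reduce top mod 3: now compute (1/3).
Reached (1/3) = 1. Collecting the sign flips along the way, the symbol is +1.

1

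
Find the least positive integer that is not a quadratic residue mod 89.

3

(2/89) = +1, so 2 is a residue.
(3/89) = −1, so 3 is the smallest positive non-residue mod 89.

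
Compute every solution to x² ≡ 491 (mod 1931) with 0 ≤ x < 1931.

Since 1931 ≡ 3 (mod 4), a square root of 491 is 491^((1931+1)/4) = 491^483 mod 1931.
Repeated squaring: 491^2≡1637, 491^4≡1472, 491^8≡202, 491^16≡253, 491^32≡286, 491^64≡694, 491^128≡817, 491^256≡1294 (mod 1931).
491^483 = 491^(256+128+64+32+2+1) ≡ 1257 (mod 1931).
Check: 1257² = 1580049 ≡ 491 (mod 1931). The two roots are 674 and 1257.

674, 1257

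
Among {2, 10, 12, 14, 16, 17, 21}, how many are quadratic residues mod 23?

(2/23) = +1 → QR.
(10/23) = -1 → non-residue.
(12/23) = +1 → QR.
(14/23) = -1 → non-residue.
(16/23) = +1 → QR.
(17/23) = -1 → non-residue.
(21/23) = -1 → non-residue.
Total quadratic residues among the 7: 3.

3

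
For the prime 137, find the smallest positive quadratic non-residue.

3

(2/137) = +1, so 2 is a residue.
(3/137) = −1, so 3 is the smallest positive non-residue mod 137.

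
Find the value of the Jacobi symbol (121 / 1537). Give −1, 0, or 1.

Reciprocity: 121 ≡ 1 and 1537 ≡ 1 (mod 4), so (121/1537) = +(1537/121).
Reduce top mod 121: now compute (85/121).
Reciprocity: 85 ≡ 1 and 121 ≡ 1 (mod 4), so (85/121) = +(121/85).
Reduce top mod 85: now compute (36/85).
Pull out 2^2: since 85 ≡ 5 (mod 8), (2/85) = -1, so (2/85)^2 = +1.
Reciprocity: 9 ≡ 1 and 85 ≡ 1 (mod 4), so (9/85) = +(85/9).
Reduce top mod 9: now compute (4/9).
Pull out 2^2: since 9 ≡ 1 (mod 8), (2/9) = +1, so (2/9)^2 = +1.
Reached (1/9) = 1. Collecting the sign flips along the way, the symbol is +1.

1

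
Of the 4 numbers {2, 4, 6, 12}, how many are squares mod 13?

2

(2/13) = -1 → non-residue.
(4/13) = +1 → QR.
(6/13) = -1 → non-residue.
(12/13) = +1 → QR.
Total quadratic residues among the 4: 2.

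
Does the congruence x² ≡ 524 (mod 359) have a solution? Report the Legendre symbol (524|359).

1

Euler's criterion: (524/359) ≡ 165^179 (mod 359).
165^2 ≡ 300 (mod 359)
165^4 ≡ 250 (mod 359)
165^8 ≡ 34 (mod 359)
165^16 ≡ 79 (mod 359)
165^32 ≡ 138 (mod 359)
165^64 ≡ 17 (mod 359)
165^128 ≡ 289 (mod 359)
165^179 = 165^(128+32+16+2+1) ≡ 1 (mod 359).
Result is 1, so (524/359) = 1.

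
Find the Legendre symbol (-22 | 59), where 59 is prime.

-1

First reduce: -22 ≡ 37 (mod 59).
Reciprocity: 37 ≡ 1 and 59 ≡ 3 (mod 4), so (37/59) = +(59/37).
Reduce top mod 37: now compute (22/37).
Pull out 2: since 37 ≡ 5 (mod 8), (2/37) = -1.
Reciprocity: 11 ≡ 3 and 37 ≡ 1 (mod 4), so (11/37) = +(37/11).
Reduce top mod 11: now compute (4/11).
Pull out 2^2: since 11 ≡ 3 (mod 8), (2/11) = -1, so (2/11)^2 = +1.
Reached (1/11) = 1. Collecting the sign flips along the way, the symbol is -1.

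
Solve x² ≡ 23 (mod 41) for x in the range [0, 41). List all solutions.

8, 33

41 ≡ 1 (mod 4), so we find a root by search.
Trying successive values, 8² = 64 ≡ 23 (mod 41). The other root is 41 − 8 = 33.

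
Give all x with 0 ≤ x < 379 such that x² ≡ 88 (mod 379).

35, 344

Since 379 ≡ 3 (mod 4), a square root of 88 is 88^((379+1)/4) = 88^95 mod 379.
Repeated squaring: 88^2≡164, 88^4≡366, 88^8≡169, 88^16≡136, 88^32≡304, 88^64≡319 (mod 379).
88^95 = 88^(64+16+8+4+2+1) ≡ 344 (mod 379).
Check: 344² = 118336 ≡ 88 (mod 379). The two roots are 35 and 344.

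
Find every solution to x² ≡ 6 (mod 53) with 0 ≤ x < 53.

18, 35

53 ≡ 1 (mod 4), so we find a root by search.
Trying successive values, 18² = 324 ≡ 6 (mod 53). The other root is 53 − 18 = 35.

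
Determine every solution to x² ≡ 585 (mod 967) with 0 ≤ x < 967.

Since 967 ≡ 3 (mod 4), a square root of 585 is 585^((967+1)/4) = 585^242 mod 967.
Repeated squaring: 585^2≡874, 585^4≡913, 585^8≡15, 585^16≡225, 585^32≡341, 585^64≡241, 585^128≡61 (mod 967).
585^242 = 585^(128+64+32+16+2) ≡ 757 (mod 967).
Check: 757² = 573049 ≡ 585 (mod 967). The two roots are 210 and 757.

210, 757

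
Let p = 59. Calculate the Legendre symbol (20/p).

1

Euler's criterion: (20/59) ≡ 20^29 (mod 59).
20^2 ≡ 46 (mod 59)
20^4 ≡ 51 (mod 59)
20^8 ≡ 5 (mod 59)
20^16 ≡ 25 (mod 59)
20^29 = 20^(16+8+4+1) ≡ 1 (mod 59).
Result is 1, so (20/59) = 1.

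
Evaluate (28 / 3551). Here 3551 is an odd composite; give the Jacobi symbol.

Pull out 2^2: since 3551 ≡ 7 (mod 8), (2/3551) = +1, so (2/3551)^2 = +1.
Reciprocity: 7 ≡ 3 and 3551 ≡ 3 (mod 4), so (7/3551) = −(3551/7).
Reduce top mod 7: now compute (2/7).
Pull out 2: since 7 ≡ 7 (mod 8), (2/7) = +1.
Reached (1/7) = 1. Collecting the sign flips along the way, the symbol is -1.

-1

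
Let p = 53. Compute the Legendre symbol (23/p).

-1

Reciprocity: 23 ≡ 3 and 53 ≡ 1 (mod 4), so (23/53) = +(53/23).
Reduce top mod 23: now compute (7/23).
Reciprocity: 7 ≡ 3 and 23 ≡ 3 (mod 4), so (7/23) = −(23/7).
Reduce top mod 7: now compute (2/7).
Pull out 2: since 7 ≡ 7 (mod 8), (2/7) = +1.
Reached (1/7) = 1. Collecting the sign flips along the way, the symbol is -1.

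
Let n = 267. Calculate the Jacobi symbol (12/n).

Pull out 2^2: since 267 ≡ 3 (mod 8), (2/267) = -1, so (2/267)^2 = +1.
Reciprocity: 3 ≡ 3 and 267 ≡ 3 (mod 4), so (3/267) = −(267/3).
Reduce top mod 3: now compute (0/3).
Top reduces to 0: gcd > 1, so the symbol is 0.

0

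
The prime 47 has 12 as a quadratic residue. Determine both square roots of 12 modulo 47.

23, 24

Since 47 ≡ 3 (mod 4), a square root of 12 is 12^((47+1)/4) = 12^12 mod 47.
Repeated squaring: 12^2≡3, 12^4≡9, 12^8≡34 (mod 47).
12^12 = 12^(8+4) ≡ 24 (mod 47).
Check: 24² = 576 ≡ 12 (mod 47). The two roots are 23 and 24.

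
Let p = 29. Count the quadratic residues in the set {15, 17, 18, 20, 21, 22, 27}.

(15/29) = -1 → non-residue.
(17/29) = -1 → non-residue.
(18/29) = -1 → non-residue.
(20/29) = +1 → QR.
(21/29) = -1 → non-residue.
(22/29) = +1 → QR.
(27/29) = -1 → non-residue.
Total quadratic residues among the 7: 2.

2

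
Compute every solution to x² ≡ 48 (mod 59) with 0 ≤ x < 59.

Since 59 ≡ 3 (mod 4), a square root of 48 is 48^((59+1)/4) = 48^15 mod 59.
Repeated squaring: 48^2≡3, 48^4≡9, 48^8≡22 (mod 59).
48^15 = 48^(8+4+2+1) ≡ 15 (mod 59).
Check: 15² = 225 ≡ 48 (mod 59). The two roots are 15 and 44.

15, 44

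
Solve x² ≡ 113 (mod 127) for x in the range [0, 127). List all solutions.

Since 127 ≡ 3 (mod 4), a square root of 113 is 113^((127+1)/4) = 113^32 mod 127.
Repeated squaring: 113^2≡69, 113^4≡62, 113^8≡34, 113^16≡13, 113^32≡42 (mod 127).
113^32 = 113^(32) ≡ 42 (mod 127).
Check: 42² = 1764 ≡ 113 (mod 127). The two roots are 42 and 85.

42, 85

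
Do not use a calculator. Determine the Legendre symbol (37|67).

1

Reciprocity: 37 ≡ 1 and 67 ≡ 3 (mod 4), so (37/67) = +(67/37).
Reduce top mod 37: now compute (30/37).
Pull out 2: since 37 ≡ 5 (mod 8), (2/37) = -1.
Reciprocity: 15 ≡ 3 and 37 ≡ 1 (mod 4), so (15/37) = +(37/15).
Reduce top mod 15: now compute (7/15).
Reciprocity: 7 ≡ 3 and 15 ≡ 3 (mod 4), so (7/15) = −(15/7).
Reduce top mod 7: now compute (1/7).
Reached (1/7) = 1. Collecting the sign flips along the way, the symbol is +1.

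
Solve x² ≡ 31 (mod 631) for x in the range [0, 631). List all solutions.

Since 631 ≡ 3 (mod 4), a square root of 31 is 31^((631+1)/4) = 31^158 mod 631.
Repeated squaring: 31^2≡330, 31^4≡368, 31^8≡390, 31^16≡29, 31^32≡210, 31^64≡561, 31^128≡483 (mod 631).
31^158 = 31^(128+16+8+4+2) ≡ 250 (mod 631).
Check: 250² = 62500 ≡ 31 (mod 631). The two roots are 250 and 381.

250, 381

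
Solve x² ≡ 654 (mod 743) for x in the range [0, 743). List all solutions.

Since 743 ≡ 3 (mod 4), a square root of 654 is 654^((743+1)/4) = 654^186 mod 743.
Repeated squaring: 654^2≡491, 654^4≡349, 654^8≡692, 654^16≡372, 654^32≡186, 654^64≡418, 654^128≡119 (mod 743).
654^186 = 654^(128+32+16+8+2) ≡ 594 (mod 743).
Check: 594² = 352836 ≡ 654 (mod 743). The two roots are 149 and 594.

149, 594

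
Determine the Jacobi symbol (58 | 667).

Pull out 2: since 667 ≡ 3 (mod 8), (2/667) = -1.
Reciprocity: 29 ≡ 1 and 667 ≡ 3 (mod 4), so (29/667) = +(667/29).
Reduce top mod 29: now compute (0/29).
Top reduces to 0: gcd > 1, so the symbol is 0.

0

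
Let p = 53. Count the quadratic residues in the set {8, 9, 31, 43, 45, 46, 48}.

3

(8/53) = -1 → non-residue.
(9/53) = +1 → QR.
(31/53) = -1 → non-residue.
(43/53) = +1 → QR.
(45/53) = -1 → non-residue.
(46/53) = +1 → QR.
(48/53) = -1 → non-residue.
Total quadratic residues among the 7: 3.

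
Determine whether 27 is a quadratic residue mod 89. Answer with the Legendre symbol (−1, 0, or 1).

-1

Reciprocity: 27 ≡ 3 and 89 ≡ 1 (mod 4), so (27/89) = +(89/27).
Reduce top mod 27: now compute (8/27).
Pull out 2^3: since 27 ≡ 3 (mod 8), (2/27) = -1, so (2/27)^3 = -1.
Reached (1/27) = 1. Collecting the sign flips along the way, the symbol is -1.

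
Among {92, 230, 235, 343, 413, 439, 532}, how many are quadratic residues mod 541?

5

(92/541) = +1 → QR.
(230/541) = -1 → non-residue.
(235/541) = +1 → QR.
(343/541) = +1 → QR.
(413/541) = -1 → non-residue.
(439/541) = +1 → QR.
(532/541) = +1 → QR.
Total quadratic residues among the 7: 5.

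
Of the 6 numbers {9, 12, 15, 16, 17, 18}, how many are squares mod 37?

3

(9/37) = +1 → QR.
(12/37) = +1 → QR.
(15/37) = -1 → non-residue.
(16/37) = +1 → QR.
(17/37) = -1 → non-residue.
(18/37) = -1 → non-residue.
Total quadratic residues among the 6: 3.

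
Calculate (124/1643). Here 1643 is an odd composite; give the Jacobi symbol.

0

Pull out 2^2: since 1643 ≡ 3 (mod 8), (2/1643) = -1, so (2/1643)^2 = +1.
Reciprocity: 31 ≡ 3 and 1643 ≡ 3 (mod 4), so (31/1643) = −(1643/31).
Reduce top mod 31: now compute (0/31).
Top reduces to 0: gcd > 1, so the symbol is 0.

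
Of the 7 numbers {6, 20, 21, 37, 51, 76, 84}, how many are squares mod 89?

(6/89) = -1 → non-residue.
(20/89) = +1 → QR.
(21/89) = +1 → QR.
(37/89) = -1 → non-residue.
(51/89) = -1 → non-residue.
(76/89) = -1 → non-residue.
(84/89) = +1 → QR.
Total quadratic residues among the 7: 3.

3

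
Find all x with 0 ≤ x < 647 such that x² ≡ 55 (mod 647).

257, 390

Since 647 ≡ 3 (mod 4), a square root of 55 is 55^((647+1)/4) = 55^162 mod 647.
Repeated squaring: 55^2≡437, 55^4≡104, 55^8≡464, 55^16≡492, 55^32≡86, 55^64≡279, 55^128≡201 (mod 647).
55^162 = 55^(128+32+2) ≡ 257 (mod 647).
Check: 257² = 66049 ≡ 55 (mod 647). The two roots are 257 and 390.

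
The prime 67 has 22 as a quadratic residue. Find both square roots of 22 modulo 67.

25, 42

Since 67 ≡ 3 (mod 4), a square root of 22 is 22^((67+1)/4) = 22^17 mod 67.
Repeated squaring: 22^2≡15, 22^4≡24, 22^8≡40, 22^16≡59 (mod 67).
22^17 = 22^(16+1) ≡ 25 (mod 67).
Check: 25² = 625 ≡ 22 (mod 67). The two roots are 25 and 42.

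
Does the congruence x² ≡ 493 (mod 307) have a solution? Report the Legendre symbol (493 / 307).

Euler's criterion: (493/307) ≡ 186^153 (mod 307).
186^2 ≡ 212 (mod 307)
186^4 ≡ 122 (mod 307)
186^8 ≡ 148 (mod 307)
186^16 ≡ 107 (mod 307)
186^32 ≡ 90 (mod 307)
186^64 ≡ 118 (mod 307)
186^128 ≡ 109 (mod 307)
186^153 = 186^(128+16+8+1) ≡ 306 (mod 307).
Result is 306 ≡ −1, so (493/307) = −1.

-1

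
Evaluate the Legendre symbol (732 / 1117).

Pull out 2^2: since 1117 ≡ 5 (mod 8), (2/1117) = -1, so (2/1117)^2 = +1.
Reciprocity: 183 ≡ 3 and 1117 ≡ 1 (mod 4), so (183/1117) = +(1117/183).
Reduce top mod 183: now compute (19/183).
Reciprocity: 19 ≡ 3 and 183 ≡ 3 (mod 4), so (19/183) = −(183/19).
Reduce top mod 19: now compute (12/19).
Pull out 2^2: since 19 ≡ 3 (mod 8), (2/19) = -1, so (2/19)^2 = +1.
Reciprocity: 3 ≡ 3 and 19 ≡ 3 (mod 4), so (3/19) = −(19/3).
Reduce top mod 3: now compute (1/3).
Reached (1/3) = 1. Collecting the sign flips along the way, the symbol is +1.

1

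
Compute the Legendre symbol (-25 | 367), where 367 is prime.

-1

First reduce: -25 ≡ 342 (mod 367).
Pull out 2: since 367 ≡ 7 (mod 8), (2/367) = +1.
Reciprocity: 171 ≡ 3 and 367 ≡ 3 (mod 4), so (171/367) = −(367/171).
Reduce top mod 171: now compute (25/171).
Reciprocity: 25 ≡ 1 and 171 ≡ 3 (mod 4), so (25/171) = +(171/25).
Reduce top mod 25: now compute (21/25).
Reciprocity: 21 ≡ 1 and 25 ≡ 1 (mod 4), so (21/25) = +(25/21).
Reduce top mod 21: now compute (4/21).
Pull out 2^2: since 21 ≡ 5 (mod 8), (2/21) = -1, so (2/21)^2 = +1.
Reached (1/21) = 1. Collecting the sign flips along the way, the symbol is -1.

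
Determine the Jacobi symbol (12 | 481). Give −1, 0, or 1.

1

Pull out 2^2: since 481 ≡ 1 (mod 8), (2/481) = +1, so (2/481)^2 = +1.
Reciprocity: 3 ≡ 3 and 481 ≡ 1 (mod 4), so (3/481) = +(481/3).
Reduce top mod 3: now compute (1/3).
Reached (1/3) = 1. Collecting the sign flips along the way, the symbol is +1.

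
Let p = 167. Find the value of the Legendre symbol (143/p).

Euler's criterion: (143/167) ≡ 143^83 (mod 167).
143^2 ≡ 75 (mod 167)
143^4 ≡ 114 (mod 167)
143^8 ≡ 137 (mod 167)
143^16 ≡ 65 (mod 167)
143^32 ≡ 50 (mod 167)
143^64 ≡ 162 (mod 167)
143^83 = 143^(64+16+2+1) ≡ 166 (mod 167).
Result is 166 ≡ −1, so (143/167) = −1.

-1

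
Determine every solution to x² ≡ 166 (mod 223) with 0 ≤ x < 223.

Since 223 ≡ 3 (mod 4), a square root of 166 is 166^((223+1)/4) = 166^56 mod 223.
Repeated squaring: 166^2≡127, 166^4≡73, 166^8≡200, 166^16≡83, 166^32≡199 (mod 223).
166^56 = 166^(32+16+8) ≡ 101 (mod 223).
Check: 101² = 10201 ≡ 166 (mod 223). The two roots are 101 and 122.

101, 122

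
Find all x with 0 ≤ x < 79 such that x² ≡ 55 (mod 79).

23, 56

Since 79 ≡ 3 (mod 4), a square root of 55 is 55^((79+1)/4) = 55^20 mod 79.
Repeated squaring: 55^2≡23, 55^4≡55, 55^8≡23, 55^16≡55 (mod 79).
55^20 = 55^(16+4) ≡ 23 (mod 79).
Check: 23² = 529 ≡ 55 (mod 79). The two roots are 23 and 56.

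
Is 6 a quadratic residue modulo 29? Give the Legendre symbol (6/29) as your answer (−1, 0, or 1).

Pull out 2: since 29 ≡ 5 (mod 8), (2/29) = -1.
Reciprocity: 3 ≡ 3 and 29 ≡ 1 (mod 4), so (3/29) = +(29/3).
Reduce top mod 3: now compute (2/3).
Pull out 2: since 3 ≡ 3 (mod 8), (2/3) = -1.
Reached (1/3) = 1. Collecting the sign flips along the way, the symbol is +1.

1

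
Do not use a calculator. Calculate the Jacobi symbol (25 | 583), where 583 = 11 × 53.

Reciprocity: 25 ≡ 1 and 583 ≡ 3 (mod 4), so (25/583) = +(583/25).
Reduce top mod 25: now compute (8/25).
Pull out 2^3: since 25 ≡ 1 (mod 8), (2/25) = +1, so (2/25)^3 = +1.
Reached (1/25) = 1. Collecting the sign flips along the way, the symbol is +1.

1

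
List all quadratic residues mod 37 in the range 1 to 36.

1, 3, 4, 7, 9, 10, 11, 12, 16, 21, 25, 26, 27, 28, 30, 33, 34, 36

Square k = 1,…,18 (k and 37−k give the same square):
1²=1, 2²=4, 3²=9, 4²=16, 5²=25, 6²=36, 7²≡12, 8²≡27, 9²≡7, 10²≡26, 11²≡10, 12²≡33, 13²≡21, 14²≡11, 15²≡3, 16²≡34, 17²≡30, 18²≡28 (mod 37).
So the quadratic residues mod 37 are {1, 3, 4, 7, 9, 10, 11, 12, 16, 21, 25, 26, 27, 28, 30, 33, 34, 36}.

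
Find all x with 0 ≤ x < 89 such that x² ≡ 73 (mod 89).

89 ≡ 1 (mod 4), so we find a root by search.
Trying successive values, 42² = 1764 ≡ 73 (mod 89). The other root is 89 − 42 = 47.

42, 47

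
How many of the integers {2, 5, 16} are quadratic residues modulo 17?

2

(2/17) = +1 → QR.
(5/17) = -1 → non-residue.
(16/17) = +1 → QR.
Total quadratic residues among the 3: 2.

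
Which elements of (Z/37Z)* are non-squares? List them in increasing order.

2, 5, 6, 8, 13, 14, 15, 17, 18, 19, 20, 22, 23, 24, 29, 31, 32, 35

Square k = 1,…,18 (k and 37−k give the same square):
1²=1, 2²=4, 3²=9, 4²=16, 5²=25, 6²=36, 7²≡12, 8²≡27, 9²≡7, 10²≡26, 11²≡10, 12²≡33, 13²≡21, 14²≡11, 15²≡3, 16²≡34, 17²≡30, 18²≡28 (mod 37).
The residues are {1, 3, 4, 7, 9, 10, 11, 12, 16, 21, 25, 26, 27, 28, 30, 33, 34, 36}; the non-residues are the remaining 18 nonzero classes.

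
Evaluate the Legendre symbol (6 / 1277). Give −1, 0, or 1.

1

Pull out 2: since 1277 ≡ 5 (mod 8), (2/1277) = -1.
Reciprocity: 3 ≡ 3 and 1277 ≡ 1 (mod 4), so (3/1277) = +(1277/3).
Reduce top mod 3: now compute (2/3).
Pull out 2: since 3 ≡ 3 (mod 8), (2/3) = -1.
Reached (1/3) = 1. Collecting the sign flips along the way, the symbol is +1.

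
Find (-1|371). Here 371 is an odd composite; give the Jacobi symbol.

-1

First reduce: -1 ≡ 370 (mod 371).
Pull out 2: since 371 ≡ 3 (mod 8), (2/371) = -1.
Reciprocity: 185 ≡ 1 and 371 ≡ 3 (mod 4), so (185/371) = +(371/185).
Reduce top mod 185: now compute (1/185).
Reached (1/185) = 1. Collecting the sign flips along the way, the symbol is -1.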